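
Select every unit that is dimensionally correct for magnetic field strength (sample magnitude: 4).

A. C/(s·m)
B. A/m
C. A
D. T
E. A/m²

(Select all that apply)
A, B

magnetic field strength has SI base units: A / m

Checking each option against A / m:
  A. C/(s·m): ✓ matches
  B. A/m: ✓ matches
  C. A: ✗ does not match
  D. T: ✗ does not match
  E. A/m²: ✗ does not match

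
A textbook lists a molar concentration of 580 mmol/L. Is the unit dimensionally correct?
Yes

molar concentration has SI base units: mol / m^3
mmol/L reduces to the same SI base units, so it is a valid unit for molar concentration.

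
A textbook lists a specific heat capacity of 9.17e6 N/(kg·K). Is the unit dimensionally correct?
No

specific heat capacity has SI base units: m^2 / (s^2 * K)
N/(kg·K) does NOT reduce to m^2 / (s^2 * K); a valid unit for specific heat capacity would be e.g. J/(kg·K).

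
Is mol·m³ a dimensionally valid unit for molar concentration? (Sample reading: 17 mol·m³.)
No

molar concentration has SI base units: mol / m^3
mol·m³ does NOT reduce to mol / m^3; a valid unit for molar concentration would be e.g. mol/m³.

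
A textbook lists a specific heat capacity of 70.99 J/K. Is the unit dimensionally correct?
No

specific heat capacity has SI base units: m^2 / (s^2 * K)
J/K does NOT reduce to m^2 / (s^2 * K); a valid unit for specific heat capacity would be e.g. J/(kg·K).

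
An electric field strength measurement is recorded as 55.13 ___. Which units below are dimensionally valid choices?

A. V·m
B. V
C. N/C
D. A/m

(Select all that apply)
C

electric field strength has SI base units: kg * m / (A * s^3)

Checking each option against kg * m / (A * s^3):
  A. V·m: ✗ does not match
  B. V: ✗ does not match
  C. N/C: ✓ matches
  D. A/m: ✗ does not match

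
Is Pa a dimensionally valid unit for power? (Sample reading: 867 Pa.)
No

power has SI base units: kg * m^2 / s^3
Pa does NOT reduce to kg * m^2 / s^3; a valid unit for power would be e.g. W.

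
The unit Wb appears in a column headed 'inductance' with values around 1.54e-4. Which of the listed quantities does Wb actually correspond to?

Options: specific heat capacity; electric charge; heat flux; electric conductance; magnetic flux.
magnetic flux

inductance should have units dimensionally equivalent to kg * m^2 / (A^2 * s^2) (e.g. H).
The given unit 'Wb' reduces to kg * m^2 / (A * s^2). Of the listed options, that is the dimensionality of magnetic flux.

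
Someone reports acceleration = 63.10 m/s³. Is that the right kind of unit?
No

acceleration has SI base units: m / s^2
m/s³ does NOT reduce to m / s^2; a valid unit for acceleration would be e.g. m/s².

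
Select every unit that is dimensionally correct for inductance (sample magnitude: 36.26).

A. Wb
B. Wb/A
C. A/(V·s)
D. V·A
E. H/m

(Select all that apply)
B

inductance has SI base units: kg * m^2 / (A^2 * s^2)

Checking each option against kg * m^2 / (A^2 * s^2):
  A. Wb: ✗ does not match
  B. Wb/A: ✓ matches
  C. A/(V·s): ✗ does not match
  D. V·A: ✗ does not match
  E. H/m: ✗ does not match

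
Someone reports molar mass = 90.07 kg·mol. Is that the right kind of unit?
No

molar mass has SI base units: kg / mol
kg·mol does NOT reduce to kg / mol; a valid unit for molar mass would be e.g. kg/mol.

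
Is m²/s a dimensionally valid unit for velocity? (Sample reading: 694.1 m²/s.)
No

velocity has SI base units: m / s
m²/s does NOT reduce to m / s; a valid unit for velocity would be e.g. m/s.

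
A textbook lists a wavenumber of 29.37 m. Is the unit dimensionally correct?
No

wavenumber has SI base units: 1 / m
m does NOT reduce to 1 / m; a valid unit for wavenumber would be e.g. 1/m.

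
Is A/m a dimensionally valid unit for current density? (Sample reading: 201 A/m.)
No

current density has SI base units: A / m^2
A/m does NOT reduce to A / m^2; a valid unit for current density would be e.g. A/m².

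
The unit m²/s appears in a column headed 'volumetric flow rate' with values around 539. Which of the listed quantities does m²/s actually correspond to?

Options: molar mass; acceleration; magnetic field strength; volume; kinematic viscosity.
kinematic viscosity

volumetric flow rate should have units dimensionally equivalent to m^3 / s (e.g. m³/s).
The given unit 'm²/s' reduces to m^2 / s. Of the listed options, that is the dimensionality of kinematic viscosity.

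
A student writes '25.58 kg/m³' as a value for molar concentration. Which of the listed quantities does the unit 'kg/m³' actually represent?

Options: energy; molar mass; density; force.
density

molar concentration should have units dimensionally equivalent to mol / m^3 (e.g. mol/m³).
The given unit 'kg/m³' reduces to kg / m^3. Of the listed options, that is the dimensionality of density.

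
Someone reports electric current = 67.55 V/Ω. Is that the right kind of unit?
Yes

electric current has SI base units: A
V/Ω reduces to the same SI base units, so it is a valid unit for electric current.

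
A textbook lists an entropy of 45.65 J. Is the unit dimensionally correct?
No

entropy has SI base units: kg * m^2 / (s^2 * K)
J does NOT reduce to kg * m^2 / (s^2 * K); a valid unit for entropy would be e.g. J/K.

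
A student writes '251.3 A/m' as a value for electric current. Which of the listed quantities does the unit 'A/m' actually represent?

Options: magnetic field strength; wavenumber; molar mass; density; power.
magnetic field strength

electric current should have units dimensionally equivalent to A (e.g. A).
The given unit 'A/m' reduces to A / m. Of the listed options, that is the dimensionality of magnetic field strength.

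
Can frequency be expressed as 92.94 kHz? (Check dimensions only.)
Yes

frequency has SI base units: 1 / s
kHz reduces to the same SI base units, so it is a valid unit for frequency.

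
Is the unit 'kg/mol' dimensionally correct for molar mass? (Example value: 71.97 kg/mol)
Yes

molar mass has SI base units: kg / mol
kg/mol reduces to the same SI base units, so it is a valid unit for molar mass.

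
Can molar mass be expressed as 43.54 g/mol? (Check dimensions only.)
Yes

molar mass has SI base units: kg / mol
g/mol reduces to the same SI base units, so it is a valid unit for molar mass.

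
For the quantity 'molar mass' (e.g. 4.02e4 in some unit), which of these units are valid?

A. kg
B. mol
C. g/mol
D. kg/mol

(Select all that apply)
C, D

molar mass has SI base units: kg / mol

Checking each option against kg / mol:
  A. kg: ✗ does not match
  B. mol: ✗ does not match
  C. g/mol: ✓ matches
  D. kg/mol: ✓ matches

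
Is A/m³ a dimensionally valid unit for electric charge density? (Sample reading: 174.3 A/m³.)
No

electric charge density has SI base units: A * s / m^3
A/m³ does NOT reduce to A * s / m^3; a valid unit for electric charge density would be e.g. C/m³.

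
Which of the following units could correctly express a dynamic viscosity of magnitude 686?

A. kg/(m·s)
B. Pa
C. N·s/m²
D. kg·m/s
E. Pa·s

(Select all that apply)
A, C, E

dynamic viscosity has SI base units: kg / (m * s)

Checking each option against kg / (m * s):
  A. kg/(m·s): ✓ matches
  B. Pa: ✗ does not match
  C. N·s/m²: ✓ matches
  D. kg·m/s: ✗ does not match
  E. Pa·s: ✓ matches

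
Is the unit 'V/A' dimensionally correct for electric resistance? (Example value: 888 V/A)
Yes

electric resistance has SI base units: kg * m^2 / (A^2 * s^3)
V/A reduces to the same SI base units, so it is a valid unit for electric resistance.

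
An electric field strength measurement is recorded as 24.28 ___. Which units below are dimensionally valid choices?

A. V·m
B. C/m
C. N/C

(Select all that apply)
C

electric field strength has SI base units: kg * m / (A * s^3)

Checking each option against kg * m / (A * s^3):
  A. V·m: ✗ does not match
  B. C/m: ✗ does not match
  C. N/C: ✓ matches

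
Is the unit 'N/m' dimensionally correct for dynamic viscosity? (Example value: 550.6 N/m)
No

dynamic viscosity has SI base units: kg / (m * s)
N/m does NOT reduce to kg / (m * s); a valid unit for dynamic viscosity would be e.g. Pa·s.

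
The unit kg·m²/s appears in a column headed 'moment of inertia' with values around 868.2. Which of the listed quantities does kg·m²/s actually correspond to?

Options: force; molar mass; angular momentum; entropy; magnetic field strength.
angular momentum

moment of inertia should have units dimensionally equivalent to kg * m^2 (e.g. kg·m²).
The given unit 'kg·m²/s' reduces to kg * m^2 / s. Of the listed options, that is the dimensionality of angular momentum.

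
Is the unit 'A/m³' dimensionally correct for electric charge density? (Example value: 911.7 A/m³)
No

electric charge density has SI base units: A * s / m^3
A/m³ does NOT reduce to A * s / m^3; a valid unit for electric charge density would be e.g. C/m³.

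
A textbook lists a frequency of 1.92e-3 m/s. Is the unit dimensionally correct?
No

frequency has SI base units: 1 / s
m/s does NOT reduce to 1 / s; a valid unit for frequency would be e.g. Hz.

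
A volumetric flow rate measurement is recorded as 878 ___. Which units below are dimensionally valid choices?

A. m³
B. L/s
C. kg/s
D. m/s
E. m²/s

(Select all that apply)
B

volumetric flow rate has SI base units: m^3 / s

Checking each option against m^3 / s:
  A. m³: ✗ does not match
  B. L/s: ✓ matches
  C. kg/s: ✗ does not match
  D. m/s: ✗ does not match
  E. m²/s: ✗ does not match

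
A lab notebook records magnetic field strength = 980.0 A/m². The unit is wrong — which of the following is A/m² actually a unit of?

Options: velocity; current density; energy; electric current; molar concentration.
current density

magnetic field strength should have units dimensionally equivalent to A / m (e.g. A/m).
The given unit 'A/m²' reduces to A / m^2. Of the listed options, that is the dimensionality of current density.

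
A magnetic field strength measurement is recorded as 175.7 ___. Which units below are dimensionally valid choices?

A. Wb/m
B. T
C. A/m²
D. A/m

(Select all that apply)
D

magnetic field strength has SI base units: A / m

Checking each option against A / m:
  A. Wb/m: ✗ does not match
  B. T: ✗ does not match
  C. A/m²: ✗ does not match
  D. A/m: ✓ matches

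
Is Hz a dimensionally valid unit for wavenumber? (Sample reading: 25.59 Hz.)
No

wavenumber has SI base units: 1 / m
Hz does NOT reduce to 1 / m; a valid unit for wavenumber would be e.g. 1/m.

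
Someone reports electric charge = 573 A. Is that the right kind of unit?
No

electric charge has SI base units: A * s
A does NOT reduce to A * s; a valid unit for electric charge would be e.g. C.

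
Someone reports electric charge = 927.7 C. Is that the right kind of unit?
Yes

electric charge has SI base units: A * s
C reduces to the same SI base units, so it is a valid unit for electric charge.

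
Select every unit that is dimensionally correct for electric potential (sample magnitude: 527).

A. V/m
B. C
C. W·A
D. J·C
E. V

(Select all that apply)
E

electric potential has SI base units: kg * m^2 / (A * s^3)

Checking each option against kg * m^2 / (A * s^3):
  A. V/m: ✗ does not match
  B. C: ✗ does not match
  C. W·A: ✗ does not match
  D. J·C: ✗ does not match
  E. V: ✓ matches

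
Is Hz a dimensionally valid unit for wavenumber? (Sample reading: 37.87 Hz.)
No

wavenumber has SI base units: 1 / m
Hz does NOT reduce to 1 / m; a valid unit for wavenumber would be e.g. 1/m.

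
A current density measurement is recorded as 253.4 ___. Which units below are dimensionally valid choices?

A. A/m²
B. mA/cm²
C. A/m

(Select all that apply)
A, B

current density has SI base units: A / m^2

Checking each option against A / m^2:
  A. A/m²: ✓ matches
  B. mA/cm²: ✓ matches
  C. A/m: ✗ does not match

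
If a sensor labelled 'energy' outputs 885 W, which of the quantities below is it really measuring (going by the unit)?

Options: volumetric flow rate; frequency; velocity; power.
power

energy should have units dimensionally equivalent to kg * m^2 / s^2 (e.g. J).
The given unit 'W' reduces to kg * m^2 / s^3. Of the listed options, that is the dimensionality of power.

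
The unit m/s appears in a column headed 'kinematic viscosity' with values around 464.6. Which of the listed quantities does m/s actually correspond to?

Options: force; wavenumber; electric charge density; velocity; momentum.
velocity

kinematic viscosity should have units dimensionally equivalent to m^2 / s (e.g. m²/s).
The given unit 'm/s' reduces to m / s. Of the listed options, that is the dimensionality of velocity.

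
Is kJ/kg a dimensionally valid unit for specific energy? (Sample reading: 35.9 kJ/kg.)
Yes

specific energy has SI base units: m^2 / s^2
kJ/kg reduces to the same SI base units, so it is a valid unit for specific energy.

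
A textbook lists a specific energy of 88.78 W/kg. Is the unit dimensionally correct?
No

specific energy has SI base units: m^2 / s^2
W/kg does NOT reduce to m^2 / s^2; a valid unit for specific energy would be e.g. J/kg.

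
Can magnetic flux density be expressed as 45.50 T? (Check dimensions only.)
Yes

magnetic flux density has SI base units: kg / (A * s^2)
T reduces to the same SI base units, so it is a valid unit for magnetic flux density.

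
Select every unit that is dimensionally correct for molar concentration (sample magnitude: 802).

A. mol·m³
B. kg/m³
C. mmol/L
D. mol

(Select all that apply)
C

molar concentration has SI base units: mol / m^3

Checking each option against mol / m^3:
  A. mol·m³: ✗ does not match
  B. kg/m³: ✗ does not match
  C. mmol/L: ✓ matches
  D. mol: ✗ does not match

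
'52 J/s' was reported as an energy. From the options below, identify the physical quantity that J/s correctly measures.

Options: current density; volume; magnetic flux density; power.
power

energy should have units dimensionally equivalent to kg * m^2 / s^2 (e.g. J).
The given unit 'J/s' reduces to kg * m^2 / s^3. Of the listed options, that is the dimensionality of power.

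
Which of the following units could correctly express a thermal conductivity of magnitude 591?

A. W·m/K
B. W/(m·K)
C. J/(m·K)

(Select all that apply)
B

thermal conductivity has SI base units: kg * m / (s^3 * K)

Checking each option against kg * m / (s^3 * K):
  A. W·m/K: ✗ does not match
  B. W/(m·K): ✓ matches
  C. J/(m·K): ✗ does not match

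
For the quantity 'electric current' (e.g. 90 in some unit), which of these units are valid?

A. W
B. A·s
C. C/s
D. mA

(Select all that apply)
C, D

electric current has SI base units: A

Checking each option against A:
  A. W: ✗ does not match
  B. A·s: ✗ does not match
  C. C/s: ✓ matches
  D. mA: ✓ matches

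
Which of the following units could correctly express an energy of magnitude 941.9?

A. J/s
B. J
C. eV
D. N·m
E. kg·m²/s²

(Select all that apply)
B, C, D, E

energy has SI base units: kg * m^2 / s^2

Checking each option against kg * m^2 / s^2:
  A. J/s: ✗ does not match
  B. J: ✓ matches
  C. eV: ✓ matches
  D. N·m: ✓ matches
  E. kg·m²/s²: ✓ matches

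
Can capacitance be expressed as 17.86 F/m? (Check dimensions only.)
No

capacitance has SI base units: A^2 * s^4 / (kg * m^2)
F/m does NOT reduce to A^2 * s^4 / (kg * m^2); a valid unit for capacitance would be e.g. F.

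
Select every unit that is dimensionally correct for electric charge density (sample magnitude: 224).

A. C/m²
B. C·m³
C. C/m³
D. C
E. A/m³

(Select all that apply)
C

electric charge density has SI base units: A * s / m^3

Checking each option against A * s / m^3:
  A. C/m²: ✗ does not match
  B. C·m³: ✗ does not match
  C. C/m³: ✓ matches
  D. C: ✗ does not match
  E. A/m³: ✗ does not match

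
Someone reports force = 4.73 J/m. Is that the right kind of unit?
Yes

force has SI base units: kg * m / s^2
J/m reduces to the same SI base units, so it is a valid unit for force.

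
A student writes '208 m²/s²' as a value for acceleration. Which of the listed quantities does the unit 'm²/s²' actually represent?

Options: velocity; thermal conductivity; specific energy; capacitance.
specific energy

acceleration should have units dimensionally equivalent to m / s^2 (e.g. m/s²).
The given unit 'm²/s²' reduces to m^2 / s^2. Of the listed options, that is the dimensionality of specific energy.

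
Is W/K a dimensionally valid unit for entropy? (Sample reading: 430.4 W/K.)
No

entropy has SI base units: kg * m^2 / (s^2 * K)
W/K does NOT reduce to kg * m^2 / (s^2 * K); a valid unit for entropy would be e.g. J/K.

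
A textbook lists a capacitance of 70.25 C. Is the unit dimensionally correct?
No

capacitance has SI base units: A^2 * s^4 / (kg * m^2)
C does NOT reduce to A^2 * s^4 / (kg * m^2); a valid unit for capacitance would be e.g. F.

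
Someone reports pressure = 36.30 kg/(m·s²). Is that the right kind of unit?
Yes

pressure has SI base units: kg / (m * s^2)
kg/(m·s²) reduces to the same SI base units, so it is a valid unit for pressure.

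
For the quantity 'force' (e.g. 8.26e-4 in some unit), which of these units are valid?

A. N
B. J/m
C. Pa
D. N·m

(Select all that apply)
A, B

force has SI base units: kg * m / s^2

Checking each option against kg * m / s^2:
  A. N: ✓ matches
  B. J/m: ✓ matches
  C. Pa: ✗ does not match
  D. N·m: ✗ does not match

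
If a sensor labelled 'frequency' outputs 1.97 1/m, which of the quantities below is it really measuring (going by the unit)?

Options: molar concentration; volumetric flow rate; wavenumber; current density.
wavenumber

frequency should have units dimensionally equivalent to 1 / s (e.g. Hz).
The given unit '1/m' reduces to 1 / m. Of the listed options, that is the dimensionality of wavenumber.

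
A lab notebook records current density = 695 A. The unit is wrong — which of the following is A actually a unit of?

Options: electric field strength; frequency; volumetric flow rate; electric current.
electric current

current density should have units dimensionally equivalent to A / m^2 (e.g. A/m²).
The given unit 'A' reduces to A. Of the listed options, that is the dimensionality of electric current.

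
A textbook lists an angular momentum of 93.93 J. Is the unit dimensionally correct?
No

angular momentum has SI base units: kg * m^2 / s
J does NOT reduce to kg * m^2 / s; a valid unit for angular momentum would be e.g. kg·m²/s.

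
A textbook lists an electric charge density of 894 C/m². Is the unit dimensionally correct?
No

electric charge density has SI base units: A * s / m^3
C/m² does NOT reduce to A * s / m^3; a valid unit for electric charge density would be e.g. C/m³.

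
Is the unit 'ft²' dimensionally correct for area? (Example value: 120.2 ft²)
Yes

area has SI base units: m^2
ft² reduces to the same SI base units, so it is a valid unit for area.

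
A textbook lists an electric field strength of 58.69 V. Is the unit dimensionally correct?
No

electric field strength has SI base units: kg * m / (A * s^3)
V does NOT reduce to kg * m / (A * s^3); a valid unit for electric field strength would be e.g. V/m.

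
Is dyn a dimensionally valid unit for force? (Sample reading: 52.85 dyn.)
Yes

force has SI base units: kg * m / s^2
dyn reduces to the same SI base units, so it is a valid unit for force.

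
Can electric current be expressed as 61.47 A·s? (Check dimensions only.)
No

electric current has SI base units: A
A·s does NOT reduce to A; a valid unit for electric current would be e.g. A.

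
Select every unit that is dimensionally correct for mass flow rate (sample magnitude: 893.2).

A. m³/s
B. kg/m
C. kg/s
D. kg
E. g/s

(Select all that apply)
C, E

mass flow rate has SI base units: kg / s

Checking each option against kg / s:
  A. m³/s: ✗ does not match
  B. kg/m: ✗ does not match
  C. kg/s: ✓ matches
  D. kg: ✗ does not match
  E. g/s: ✓ matches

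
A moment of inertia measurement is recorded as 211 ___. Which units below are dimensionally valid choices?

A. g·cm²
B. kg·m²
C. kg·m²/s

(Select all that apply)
A, B

moment of inertia has SI base units: kg * m^2

Checking each option against kg * m^2:
  A. g·cm²: ✓ matches
  B. kg·m²: ✓ matches
  C. kg·m²/s: ✗ does not match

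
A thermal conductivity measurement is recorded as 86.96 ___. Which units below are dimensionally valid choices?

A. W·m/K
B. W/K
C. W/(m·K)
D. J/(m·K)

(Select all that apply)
C

thermal conductivity has SI base units: kg * m / (s^3 * K)

Checking each option against kg * m / (s^3 * K):
  A. W·m/K: ✗ does not match
  B. W/K: ✗ does not match
  C. W/(m·K): ✓ matches
  D. J/(m·K): ✗ does not match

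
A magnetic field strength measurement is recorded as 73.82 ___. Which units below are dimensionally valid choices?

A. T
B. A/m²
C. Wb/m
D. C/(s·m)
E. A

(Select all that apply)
D

magnetic field strength has SI base units: A / m

Checking each option against A / m:
  A. T: ✗ does not match
  B. A/m²: ✗ does not match
  C. Wb/m: ✗ does not match
  D. C/(s·m): ✓ matches
  E. A: ✗ does not match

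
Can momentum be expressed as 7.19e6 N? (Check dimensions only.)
No

momentum has SI base units: kg * m / s
N does NOT reduce to kg * m / s; a valid unit for momentum would be e.g. kg·m/s.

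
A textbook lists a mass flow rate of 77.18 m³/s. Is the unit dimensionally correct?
No

mass flow rate has SI base units: kg / s
m³/s does NOT reduce to kg / s; a valid unit for mass flow rate would be e.g. kg/s.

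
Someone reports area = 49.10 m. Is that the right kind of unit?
No

area has SI base units: m^2
m does NOT reduce to m^2; a valid unit for area would be e.g. m².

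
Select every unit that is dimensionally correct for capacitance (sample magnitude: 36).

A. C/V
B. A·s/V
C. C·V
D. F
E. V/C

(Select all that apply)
A, B, D

capacitance has SI base units: A^2 * s^4 / (kg * m^2)

Checking each option against A^2 * s^4 / (kg * m^2):
  A. C/V: ✓ matches
  B. A·s/V: ✓ matches
  C. C·V: ✗ does not match
  D. F: ✓ matches
  E. V/C: ✗ does not match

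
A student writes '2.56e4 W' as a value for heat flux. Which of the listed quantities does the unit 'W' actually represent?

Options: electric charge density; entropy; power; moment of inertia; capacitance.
power

heat flux should have units dimensionally equivalent to kg / s^3 (e.g. W/m²).
The given unit 'W' reduces to kg * m^2 / s^3. Of the listed options, that is the dimensionality of power.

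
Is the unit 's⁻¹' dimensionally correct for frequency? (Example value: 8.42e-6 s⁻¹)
Yes

frequency has SI base units: 1 / s
s⁻¹ reduces to the same SI base units, so it is a valid unit for frequency.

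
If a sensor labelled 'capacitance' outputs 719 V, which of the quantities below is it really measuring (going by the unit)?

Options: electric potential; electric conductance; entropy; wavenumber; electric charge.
electric potential

capacitance should have units dimensionally equivalent to A^2 * s^4 / (kg * m^2) (e.g. F).
The given unit 'V' reduces to kg * m^2 / (A * s^3). Of the listed options, that is the dimensionality of electric potential.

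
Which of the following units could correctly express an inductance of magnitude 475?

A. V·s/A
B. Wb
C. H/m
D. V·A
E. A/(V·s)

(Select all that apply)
A

inductance has SI base units: kg * m^2 / (A^2 * s^2)

Checking each option against kg * m^2 / (A^2 * s^2):
  A. V·s/A: ✓ matches
  B. Wb: ✗ does not match
  C. H/m: ✗ does not match
  D. V·A: ✗ does not match
  E. A/(V·s): ✗ does not match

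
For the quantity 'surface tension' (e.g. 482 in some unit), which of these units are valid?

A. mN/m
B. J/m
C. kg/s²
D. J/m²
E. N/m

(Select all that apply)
A, C, D, E

surface tension has SI base units: kg / s^2

Checking each option against kg / s^2:
  A. mN/m: ✓ matches
  B. J/m: ✗ does not match
  C. kg/s²: ✓ matches
  D. J/m²: ✓ matches
  E. N/m: ✓ matches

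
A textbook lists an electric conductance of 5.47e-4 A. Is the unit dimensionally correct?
No

electric conductance has SI base units: A^2 * s^3 / (kg * m^2)
A does NOT reduce to A^2 * s^3 / (kg * m^2); a valid unit for electric conductance would be e.g. S.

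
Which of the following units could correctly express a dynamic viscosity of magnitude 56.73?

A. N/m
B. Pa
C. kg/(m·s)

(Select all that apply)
C

dynamic viscosity has SI base units: kg / (m * s)

Checking each option against kg / (m * s):
  A. N/m: ✗ does not match
  B. Pa: ✗ does not match
  C. kg/(m·s): ✓ matches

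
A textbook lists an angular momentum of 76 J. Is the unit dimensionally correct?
No

angular momentum has SI base units: kg * m^2 / s
J does NOT reduce to kg * m^2 / s; a valid unit for angular momentum would be e.g. kg·m²/s.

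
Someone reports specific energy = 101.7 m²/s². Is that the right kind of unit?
Yes

specific energy has SI base units: m^2 / s^2
m²/s² reduces to the same SI base units, so it is a valid unit for specific energy.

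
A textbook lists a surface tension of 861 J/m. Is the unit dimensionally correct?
No

surface tension has SI base units: kg / s^2
J/m does NOT reduce to kg / s^2; a valid unit for surface tension would be e.g. N/m.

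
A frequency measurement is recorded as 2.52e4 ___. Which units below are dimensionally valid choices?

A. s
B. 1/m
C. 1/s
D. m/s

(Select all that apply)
C

frequency has SI base units: 1 / s

Checking each option against 1 / s:
  A. s: ✗ does not match
  B. 1/m: ✗ does not match
  C. 1/s: ✓ matches
  D. m/s: ✗ does not match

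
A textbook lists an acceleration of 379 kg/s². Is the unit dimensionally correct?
No

acceleration has SI base units: m / s^2
kg/s² does NOT reduce to m / s^2; a valid unit for acceleration would be e.g. m/s².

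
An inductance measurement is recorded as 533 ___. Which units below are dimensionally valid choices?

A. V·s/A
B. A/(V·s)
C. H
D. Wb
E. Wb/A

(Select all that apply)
A, C, E

inductance has SI base units: kg * m^2 / (A^2 * s^2)

Checking each option against kg * m^2 / (A^2 * s^2):
  A. V·s/A: ✓ matches
  B. A/(V·s): ✗ does not match
  C. H: ✓ matches
  D. Wb: ✗ does not match
  E. Wb/A: ✓ matches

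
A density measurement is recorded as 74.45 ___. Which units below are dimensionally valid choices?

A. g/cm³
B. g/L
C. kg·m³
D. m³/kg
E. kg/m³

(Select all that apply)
A, B, E

density has SI base units: kg / m^3

Checking each option against kg / m^3:
  A. g/cm³: ✓ matches
  B. g/L: ✓ matches
  C. kg·m³: ✗ does not match
  D. m³/kg: ✗ does not match
  E. kg/m³: ✓ matches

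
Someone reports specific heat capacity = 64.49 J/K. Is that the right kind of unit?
No

specific heat capacity has SI base units: m^2 / (s^2 * K)
J/K does NOT reduce to m^2 / (s^2 * K); a valid unit for specific heat capacity would be e.g. J/(kg·K).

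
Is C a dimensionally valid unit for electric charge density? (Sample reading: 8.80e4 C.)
No

electric charge density has SI base units: A * s / m^3
C does NOT reduce to A * s / m^3; a valid unit for electric charge density would be e.g. C/m³.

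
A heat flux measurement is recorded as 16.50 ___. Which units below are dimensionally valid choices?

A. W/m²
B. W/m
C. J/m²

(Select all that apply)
A

heat flux has SI base units: kg / s^3

Checking each option against kg / s^3:
  A. W/m²: ✓ matches
  B. W/m: ✗ does not match
  C. J/m²: ✗ does not match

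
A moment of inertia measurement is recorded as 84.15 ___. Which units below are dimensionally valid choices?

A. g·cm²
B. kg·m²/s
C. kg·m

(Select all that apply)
A

moment of inertia has SI base units: kg * m^2

Checking each option against kg * m^2:
  A. g·cm²: ✓ matches
  B. kg·m²/s: ✗ does not match
  C. kg·m: ✗ does not match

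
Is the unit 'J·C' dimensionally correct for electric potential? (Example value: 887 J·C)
No

electric potential has SI base units: kg * m^2 / (A * s^3)
J·C does NOT reduce to kg * m^2 / (A * s^3); a valid unit for electric potential would be e.g. V.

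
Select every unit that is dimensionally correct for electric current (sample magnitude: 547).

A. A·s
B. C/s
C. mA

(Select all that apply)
B, C

electric current has SI base units: A

Checking each option against A:
  A. A·s: ✗ does not match
  B. C/s: ✓ matches
  C. mA: ✓ matches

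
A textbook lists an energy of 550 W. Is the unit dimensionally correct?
No

energy has SI base units: kg * m^2 / s^2
W does NOT reduce to kg * m^2 / s^2; a valid unit for energy would be e.g. J.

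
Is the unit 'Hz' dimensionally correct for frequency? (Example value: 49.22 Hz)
Yes

frequency has SI base units: 1 / s
Hz reduces to the same SI base units, so it is a valid unit for frequency.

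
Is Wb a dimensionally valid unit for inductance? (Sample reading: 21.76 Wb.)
No

inductance has SI base units: kg * m^2 / (A^2 * s^2)
Wb does NOT reduce to kg * m^2 / (A^2 * s^2); a valid unit for inductance would be e.g. H.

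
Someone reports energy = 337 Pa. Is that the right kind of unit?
No

energy has SI base units: kg * m^2 / s^2
Pa does NOT reduce to kg * m^2 / s^2; a valid unit for energy would be e.g. J.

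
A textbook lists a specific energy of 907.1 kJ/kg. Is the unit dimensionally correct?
Yes

specific energy has SI base units: m^2 / s^2
kJ/kg reduces to the same SI base units, so it is a valid unit for specific energy.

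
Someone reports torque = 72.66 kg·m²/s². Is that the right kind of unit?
Yes

torque has SI base units: kg * m^2 / s^2
kg·m²/s² reduces to the same SI base units, so it is a valid unit for torque.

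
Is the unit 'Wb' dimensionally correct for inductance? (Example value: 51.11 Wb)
No

inductance has SI base units: kg * m^2 / (A^2 * s^2)
Wb does NOT reduce to kg * m^2 / (A^2 * s^2); a valid unit for inductance would be e.g. H.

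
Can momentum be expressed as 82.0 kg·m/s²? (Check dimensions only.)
No

momentum has SI base units: kg * m / s
kg·m/s² does NOT reduce to kg * m / s; a valid unit for momentum would be e.g. kg·m/s.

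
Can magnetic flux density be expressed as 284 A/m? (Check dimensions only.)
No

magnetic flux density has SI base units: kg / (A * s^2)
A/m does NOT reduce to kg / (A * s^2); a valid unit for magnetic flux density would be e.g. T.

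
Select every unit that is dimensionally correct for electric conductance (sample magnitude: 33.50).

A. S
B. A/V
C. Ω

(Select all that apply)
A, B

electric conductance has SI base units: A^2 * s^3 / (kg * m^2)

Checking each option against A^2 * s^3 / (kg * m^2):
  A. S: ✓ matches
  B. A/V: ✓ matches
  C. Ω: ✗ does not match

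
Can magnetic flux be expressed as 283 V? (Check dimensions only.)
No

magnetic flux has SI base units: kg * m^2 / (A * s^2)
V does NOT reduce to kg * m^2 / (A * s^2); a valid unit for magnetic flux would be e.g. Wb.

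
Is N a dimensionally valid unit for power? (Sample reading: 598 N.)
No

power has SI base units: kg * m^2 / s^3
N does NOT reduce to kg * m^2 / s^3; a valid unit for power would be e.g. W.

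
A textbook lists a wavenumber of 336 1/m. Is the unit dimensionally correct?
Yes

wavenumber has SI base units: 1 / m
1/m reduces to the same SI base units, so it is a valid unit for wavenumber.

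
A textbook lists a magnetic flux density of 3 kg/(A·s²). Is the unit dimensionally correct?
Yes

magnetic flux density has SI base units: kg / (A * s^2)
kg/(A·s²) reduces to the same SI base units, so it is a valid unit for magnetic flux density.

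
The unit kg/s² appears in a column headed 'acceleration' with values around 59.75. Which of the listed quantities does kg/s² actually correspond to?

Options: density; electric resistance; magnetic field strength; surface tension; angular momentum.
surface tension

acceleration should have units dimensionally equivalent to m / s^2 (e.g. m/s²).
The given unit 'kg/s²' reduces to kg / s^2. Of the listed options, that is the dimensionality of surface tension.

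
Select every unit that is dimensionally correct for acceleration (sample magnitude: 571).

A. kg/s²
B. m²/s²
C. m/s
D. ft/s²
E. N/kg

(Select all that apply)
D, E

acceleration has SI base units: m / s^2

Checking each option against m / s^2:
  A. kg/s²: ✗ does not match
  B. m²/s²: ✗ does not match
  C. m/s: ✗ does not match
  D. ft/s²: ✓ matches
  E. N/kg: ✓ matches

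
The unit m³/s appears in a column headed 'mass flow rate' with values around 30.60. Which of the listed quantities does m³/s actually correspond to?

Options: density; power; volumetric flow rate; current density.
volumetric flow rate

mass flow rate should have units dimensionally equivalent to kg / s (e.g. kg/s).
The given unit 'm³/s' reduces to m^3 / s. Of the listed options, that is the dimensionality of volumetric flow rate.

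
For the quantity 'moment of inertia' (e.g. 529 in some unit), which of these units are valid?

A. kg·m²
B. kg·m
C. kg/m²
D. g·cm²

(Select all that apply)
A, D

moment of inertia has SI base units: kg * m^2

Checking each option against kg * m^2:
  A. kg·m²: ✓ matches
  B. kg·m: ✗ does not match
  C. kg/m²: ✗ does not match
  D. g·cm²: ✓ matches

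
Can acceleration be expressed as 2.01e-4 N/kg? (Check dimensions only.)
Yes

acceleration has SI base units: m / s^2
N/kg reduces to the same SI base units, so it is a valid unit for acceleration.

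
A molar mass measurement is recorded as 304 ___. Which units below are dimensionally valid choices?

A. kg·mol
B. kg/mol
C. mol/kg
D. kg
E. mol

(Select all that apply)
B

molar mass has SI base units: kg / mol

Checking each option against kg / mol:
  A. kg·mol: ✗ does not match
  B. kg/mol: ✓ matches
  C. mol/kg: ✗ does not match
  D. kg: ✗ does not match
  E. mol: ✗ does not match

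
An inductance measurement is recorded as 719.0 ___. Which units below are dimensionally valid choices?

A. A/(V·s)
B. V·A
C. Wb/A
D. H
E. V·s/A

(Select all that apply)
C, D, E

inductance has SI base units: kg * m^2 / (A^2 * s^2)

Checking each option against kg * m^2 / (A^2 * s^2):
  A. A/(V·s): ✗ does not match
  B. V·A: ✗ does not match
  C. Wb/A: ✓ matches
  D. H: ✓ matches
  E. V·s/A: ✓ matches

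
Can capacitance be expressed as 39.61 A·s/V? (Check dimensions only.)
Yes

capacitance has SI base units: A^2 * s^4 / (kg * m^2)
A·s/V reduces to the same SI base units, so it is a valid unit for capacitance.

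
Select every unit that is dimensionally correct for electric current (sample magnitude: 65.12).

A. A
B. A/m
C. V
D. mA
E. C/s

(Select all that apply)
A, D, E

electric current has SI base units: A

Checking each option against A:
  A. A: ✓ matches
  B. A/m: ✗ does not match
  C. V: ✗ does not match
  D. mA: ✓ matches
  E. C/s: ✓ matches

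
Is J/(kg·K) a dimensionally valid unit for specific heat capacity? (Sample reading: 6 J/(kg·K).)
Yes

specific heat capacity has SI base units: m^2 / (s^2 * K)
J/(kg·K) reduces to the same SI base units, so it is a valid unit for specific heat capacity.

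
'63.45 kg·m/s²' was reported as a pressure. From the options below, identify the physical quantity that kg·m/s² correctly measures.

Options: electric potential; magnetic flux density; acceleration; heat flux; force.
force

pressure should have units dimensionally equivalent to kg / (m * s^2) (e.g. Pa).
The given unit 'kg·m/s²' reduces to kg * m / s^2. Of the listed options, that is the dimensionality of force.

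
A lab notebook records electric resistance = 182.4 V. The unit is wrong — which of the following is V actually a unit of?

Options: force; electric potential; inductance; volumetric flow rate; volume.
electric potential

electric resistance should have units dimensionally equivalent to kg * m^2 / (A^2 * s^3) (e.g. Ω).
The given unit 'V' reduces to kg * m^2 / (A * s^3). Of the listed options, that is the dimensionality of electric potential.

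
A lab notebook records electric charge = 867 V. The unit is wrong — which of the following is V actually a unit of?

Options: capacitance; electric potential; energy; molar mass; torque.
electric potential

electric charge should have units dimensionally equivalent to A * s (e.g. C).
The given unit 'V' reduces to kg * m^2 / (A * s^3). Of the listed options, that is the dimensionality of electric potential.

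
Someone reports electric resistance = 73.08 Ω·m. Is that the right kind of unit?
No

electric resistance has SI base units: kg * m^2 / (A^2 * s^3)
Ω·m does NOT reduce to kg * m^2 / (A^2 * s^3); a valid unit for electric resistance would be e.g. Ω.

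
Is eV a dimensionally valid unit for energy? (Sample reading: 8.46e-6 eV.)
Yes

energy has SI base units: kg * m^2 / s^2
eV reduces to the same SI base units, so it is a valid unit for energy.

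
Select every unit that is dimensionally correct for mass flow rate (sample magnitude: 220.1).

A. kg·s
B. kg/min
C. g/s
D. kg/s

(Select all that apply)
B, C, D

mass flow rate has SI base units: kg / s

Checking each option against kg / s:
  A. kg·s: ✗ does not match
  B. kg/min: ✓ matches
  C. g/s: ✓ matches
  D. kg/s: ✓ matches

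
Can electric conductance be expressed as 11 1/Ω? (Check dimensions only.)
Yes

electric conductance has SI base units: A^2 * s^3 / (kg * m^2)
1/Ω reduces to the same SI base units, so it is a valid unit for electric conductance.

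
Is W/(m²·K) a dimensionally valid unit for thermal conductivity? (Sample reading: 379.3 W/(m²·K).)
No

thermal conductivity has SI base units: kg * m / (s^3 * K)
W/(m²·K) does NOT reduce to kg * m / (s^3 * K); a valid unit for thermal conductivity would be e.g. W/(m·K).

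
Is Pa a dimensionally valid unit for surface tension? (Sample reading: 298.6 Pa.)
No

surface tension has SI base units: kg / s^2
Pa does NOT reduce to kg / s^2; a valid unit for surface tension would be e.g. N/m.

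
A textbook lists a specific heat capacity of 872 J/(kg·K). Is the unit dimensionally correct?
Yes

specific heat capacity has SI base units: m^2 / (s^2 * K)
J/(kg·K) reduces to the same SI base units, so it is a valid unit for specific heat capacity.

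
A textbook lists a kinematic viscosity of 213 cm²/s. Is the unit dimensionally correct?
Yes

kinematic viscosity has SI base units: m^2 / s
cm²/s reduces to the same SI base units, so it is a valid unit for kinematic viscosity.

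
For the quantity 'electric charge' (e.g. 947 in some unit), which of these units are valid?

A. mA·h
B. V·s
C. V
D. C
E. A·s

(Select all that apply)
A, D, E

electric charge has SI base units: A * s

Checking each option against A * s:
  A. mA·h: ✓ matches
  B. V·s: ✗ does not match
  C. V: ✗ does not match
  D. C: ✓ matches
  E. A·s: ✓ matches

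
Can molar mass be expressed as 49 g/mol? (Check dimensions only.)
Yes

molar mass has SI base units: kg / mol
g/mol reduces to the same SI base units, so it is a valid unit for molar mass.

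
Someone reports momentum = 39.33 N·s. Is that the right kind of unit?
Yes

momentum has SI base units: kg * m / s
N·s reduces to the same SI base units, so it is a valid unit for momentum.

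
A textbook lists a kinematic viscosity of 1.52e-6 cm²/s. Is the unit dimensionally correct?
Yes

kinematic viscosity has SI base units: m^2 / s
cm²/s reduces to the same SI base units, so it is a valid unit for kinematic viscosity.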